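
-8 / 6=-4 / 3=-1.33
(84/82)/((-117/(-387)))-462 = -458.61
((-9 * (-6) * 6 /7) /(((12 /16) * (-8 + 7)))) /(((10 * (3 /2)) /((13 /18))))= -104 /35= -2.97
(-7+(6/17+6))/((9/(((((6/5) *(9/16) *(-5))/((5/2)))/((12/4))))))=0.03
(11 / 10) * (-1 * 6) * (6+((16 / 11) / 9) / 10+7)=-85.91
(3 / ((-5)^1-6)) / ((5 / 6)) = -18 / 55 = -0.33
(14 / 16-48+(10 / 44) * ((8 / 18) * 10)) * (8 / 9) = -36523 / 891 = -40.99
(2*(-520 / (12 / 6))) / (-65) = 8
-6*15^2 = -1350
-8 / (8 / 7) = -7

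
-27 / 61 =-0.44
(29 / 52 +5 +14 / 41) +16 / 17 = 247921 / 36244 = 6.84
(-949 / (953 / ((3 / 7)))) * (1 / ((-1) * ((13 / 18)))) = 3942 / 6671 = 0.59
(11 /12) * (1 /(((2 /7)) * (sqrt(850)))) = 77 * sqrt(34) /4080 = 0.11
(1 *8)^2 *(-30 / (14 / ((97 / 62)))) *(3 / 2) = -69840 / 217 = -321.84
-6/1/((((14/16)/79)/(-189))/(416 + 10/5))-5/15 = 128389535/3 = 42796511.67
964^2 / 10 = 464648 / 5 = 92929.60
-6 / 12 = -1 / 2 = -0.50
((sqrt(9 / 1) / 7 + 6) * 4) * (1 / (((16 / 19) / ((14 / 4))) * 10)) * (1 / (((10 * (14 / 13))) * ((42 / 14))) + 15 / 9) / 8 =40641 / 17920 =2.27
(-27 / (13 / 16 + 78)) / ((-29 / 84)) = 36288 / 36569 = 0.99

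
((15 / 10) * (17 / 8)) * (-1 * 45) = -2295 / 16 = -143.44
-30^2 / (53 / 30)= -27000 / 53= -509.43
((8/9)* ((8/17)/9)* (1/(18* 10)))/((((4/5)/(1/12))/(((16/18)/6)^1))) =4/1003833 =0.00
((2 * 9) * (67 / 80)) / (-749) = -603 / 29960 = -0.02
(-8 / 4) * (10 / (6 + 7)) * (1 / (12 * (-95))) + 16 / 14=5935 / 5187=1.14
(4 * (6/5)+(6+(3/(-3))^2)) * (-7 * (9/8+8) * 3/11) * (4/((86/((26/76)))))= -1175811/359480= -3.27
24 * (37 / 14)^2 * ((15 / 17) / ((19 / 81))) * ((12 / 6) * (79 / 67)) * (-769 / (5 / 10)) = -2287025.43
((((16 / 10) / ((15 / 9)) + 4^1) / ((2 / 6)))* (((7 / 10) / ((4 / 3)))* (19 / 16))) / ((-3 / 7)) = -21.65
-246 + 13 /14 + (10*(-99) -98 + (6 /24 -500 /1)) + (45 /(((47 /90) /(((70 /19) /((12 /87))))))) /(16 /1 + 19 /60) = -41412451793 /24478916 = -1691.76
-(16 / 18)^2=-64 / 81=-0.79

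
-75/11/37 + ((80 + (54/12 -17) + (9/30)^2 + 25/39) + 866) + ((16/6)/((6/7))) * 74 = 5544132421/4761900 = 1164.27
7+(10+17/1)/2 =41/2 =20.50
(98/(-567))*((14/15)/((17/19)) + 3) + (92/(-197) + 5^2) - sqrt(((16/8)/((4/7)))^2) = 165480989/8138070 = 20.33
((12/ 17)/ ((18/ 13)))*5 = 130/ 51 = 2.55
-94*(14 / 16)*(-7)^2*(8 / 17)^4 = -16507904 / 83521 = -197.65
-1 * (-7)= 7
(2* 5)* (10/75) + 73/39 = 125/39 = 3.21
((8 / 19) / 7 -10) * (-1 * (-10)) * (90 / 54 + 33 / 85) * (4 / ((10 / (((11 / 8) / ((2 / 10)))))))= -3810004 / 6783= -561.70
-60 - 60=-120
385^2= 148225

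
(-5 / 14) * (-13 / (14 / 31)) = 2015 / 196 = 10.28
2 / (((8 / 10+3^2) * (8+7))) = 2 / 147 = 0.01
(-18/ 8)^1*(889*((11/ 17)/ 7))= -12573/ 68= -184.90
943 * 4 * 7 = 26404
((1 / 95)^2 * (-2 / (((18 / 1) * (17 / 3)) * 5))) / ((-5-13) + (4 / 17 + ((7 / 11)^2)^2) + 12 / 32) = 0.00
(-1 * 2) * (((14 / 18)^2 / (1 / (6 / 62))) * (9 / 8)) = -49 / 372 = -0.13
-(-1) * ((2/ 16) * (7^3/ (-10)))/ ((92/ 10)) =-343/ 736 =-0.47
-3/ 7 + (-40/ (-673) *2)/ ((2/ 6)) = -339/ 4711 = -0.07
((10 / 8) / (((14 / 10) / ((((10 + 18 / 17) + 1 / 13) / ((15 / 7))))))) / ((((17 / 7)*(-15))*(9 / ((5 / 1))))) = -86135 / 1217268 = -0.07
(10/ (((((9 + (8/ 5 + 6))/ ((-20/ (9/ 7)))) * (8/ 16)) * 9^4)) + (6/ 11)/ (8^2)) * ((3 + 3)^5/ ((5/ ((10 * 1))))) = 19550402/ 221859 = 88.12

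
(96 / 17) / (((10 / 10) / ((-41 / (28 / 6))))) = -5904 / 119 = -49.61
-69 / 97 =-0.71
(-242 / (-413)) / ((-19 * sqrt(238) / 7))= -121 * sqrt(238) / 133399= -0.01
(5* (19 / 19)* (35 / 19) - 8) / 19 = 23 / 361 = 0.06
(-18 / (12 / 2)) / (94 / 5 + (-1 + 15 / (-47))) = -705 / 4108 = -0.17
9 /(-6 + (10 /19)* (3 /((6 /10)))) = -171 /64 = -2.67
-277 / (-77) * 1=277 / 77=3.60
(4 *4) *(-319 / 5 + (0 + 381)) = 25376 / 5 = 5075.20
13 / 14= 0.93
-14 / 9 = -1.56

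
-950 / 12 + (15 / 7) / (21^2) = -54305 / 686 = -79.16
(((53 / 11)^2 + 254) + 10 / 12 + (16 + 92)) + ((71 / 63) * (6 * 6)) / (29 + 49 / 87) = 1265984273 / 3267726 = 387.42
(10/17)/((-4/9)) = -45/34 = -1.32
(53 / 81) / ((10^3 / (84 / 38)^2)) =2597 / 812250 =0.00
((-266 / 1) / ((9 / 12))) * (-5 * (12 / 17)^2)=255360 / 289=883.60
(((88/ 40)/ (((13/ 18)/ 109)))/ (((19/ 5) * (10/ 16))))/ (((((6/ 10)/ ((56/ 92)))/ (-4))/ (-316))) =1018440192/ 5681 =179271.29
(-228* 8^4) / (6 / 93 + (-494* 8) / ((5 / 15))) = 14475264 / 183767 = 78.77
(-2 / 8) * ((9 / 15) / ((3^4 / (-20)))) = 1 / 27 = 0.04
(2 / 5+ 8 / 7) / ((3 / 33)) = 594 / 35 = 16.97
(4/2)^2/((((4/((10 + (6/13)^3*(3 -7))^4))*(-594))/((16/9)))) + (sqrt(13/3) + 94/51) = -25036191448004196982/1058688286050659121 + sqrt(39)/3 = -21.57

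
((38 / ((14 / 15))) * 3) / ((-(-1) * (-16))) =-855 / 112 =-7.63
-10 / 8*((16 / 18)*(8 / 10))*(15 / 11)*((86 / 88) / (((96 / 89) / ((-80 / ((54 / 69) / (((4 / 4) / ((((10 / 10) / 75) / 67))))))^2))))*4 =-11359880233750000 / 9801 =-1159053181690.64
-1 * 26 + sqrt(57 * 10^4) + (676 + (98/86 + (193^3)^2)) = 100 * sqrt(57) + 2222349243645706/43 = 51682540550655.12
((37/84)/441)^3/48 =50653/2440028303096832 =0.00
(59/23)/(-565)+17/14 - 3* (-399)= 217990299/181930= 1198.21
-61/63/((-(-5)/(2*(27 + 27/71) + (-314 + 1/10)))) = 11223329/223650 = 50.18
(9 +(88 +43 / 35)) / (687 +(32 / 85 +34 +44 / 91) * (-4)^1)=759798 / 4235377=0.18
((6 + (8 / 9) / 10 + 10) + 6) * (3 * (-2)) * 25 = -9940 / 3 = -3313.33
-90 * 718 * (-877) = 56671740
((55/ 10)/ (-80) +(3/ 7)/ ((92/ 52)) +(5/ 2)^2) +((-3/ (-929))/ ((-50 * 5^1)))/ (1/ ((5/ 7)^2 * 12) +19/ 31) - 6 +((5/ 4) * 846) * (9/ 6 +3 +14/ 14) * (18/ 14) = 1291964981023343/ 172758177760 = 7478.46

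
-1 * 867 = -867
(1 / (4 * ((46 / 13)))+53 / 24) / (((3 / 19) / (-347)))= -4146997 / 828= -5008.45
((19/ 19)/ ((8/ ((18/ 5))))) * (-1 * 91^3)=-6782139/ 20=-339106.95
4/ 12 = 1/ 3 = 0.33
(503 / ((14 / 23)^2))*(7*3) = 798261 / 28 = 28509.32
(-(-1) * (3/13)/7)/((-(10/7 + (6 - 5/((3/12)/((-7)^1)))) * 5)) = -1/22360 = -0.00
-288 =-288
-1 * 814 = -814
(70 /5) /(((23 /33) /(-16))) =-7392 /23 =-321.39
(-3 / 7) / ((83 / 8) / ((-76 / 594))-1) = 912 / 174685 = 0.01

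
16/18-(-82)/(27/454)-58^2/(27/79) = -76168/9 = -8463.11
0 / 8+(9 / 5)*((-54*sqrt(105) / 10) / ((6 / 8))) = -324*sqrt(105) / 25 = -132.80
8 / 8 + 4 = 5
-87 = -87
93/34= 2.74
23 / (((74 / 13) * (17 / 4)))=598 / 629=0.95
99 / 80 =1.24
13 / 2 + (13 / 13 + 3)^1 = 21 / 2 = 10.50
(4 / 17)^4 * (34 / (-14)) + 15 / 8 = 513817 / 275128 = 1.87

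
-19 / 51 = -0.37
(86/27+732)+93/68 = 1352311/1836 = 736.55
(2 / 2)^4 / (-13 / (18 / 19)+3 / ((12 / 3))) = -36 / 467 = -0.08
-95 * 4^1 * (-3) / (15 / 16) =1216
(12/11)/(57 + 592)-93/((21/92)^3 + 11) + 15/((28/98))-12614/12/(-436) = 7441270406680409/160140282268296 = 46.47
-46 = -46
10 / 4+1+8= 23 / 2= 11.50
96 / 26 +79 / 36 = 2755 / 468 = 5.89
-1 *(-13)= 13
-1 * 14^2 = -196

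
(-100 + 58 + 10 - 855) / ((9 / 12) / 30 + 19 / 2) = -35480 / 381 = -93.12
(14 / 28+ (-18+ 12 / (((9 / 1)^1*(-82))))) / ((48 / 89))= -383501 / 11808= -32.48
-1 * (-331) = 331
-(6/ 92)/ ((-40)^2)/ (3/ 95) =-19/ 14720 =-0.00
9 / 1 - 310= -301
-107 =-107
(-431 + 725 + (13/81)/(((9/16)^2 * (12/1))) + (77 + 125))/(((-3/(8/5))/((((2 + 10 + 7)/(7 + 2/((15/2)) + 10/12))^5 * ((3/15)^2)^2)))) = -6188963890278400/205891132094649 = -30.06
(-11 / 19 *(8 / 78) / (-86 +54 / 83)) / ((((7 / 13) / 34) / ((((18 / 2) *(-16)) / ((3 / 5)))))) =-225760 / 21413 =-10.54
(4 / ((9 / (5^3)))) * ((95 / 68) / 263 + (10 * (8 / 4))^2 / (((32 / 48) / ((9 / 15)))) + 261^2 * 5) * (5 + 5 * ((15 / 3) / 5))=7622272693750 / 40239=189425002.95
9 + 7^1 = 16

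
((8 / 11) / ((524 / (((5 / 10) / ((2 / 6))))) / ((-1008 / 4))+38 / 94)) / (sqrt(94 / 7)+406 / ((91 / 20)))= -96173280 / 11567643439+153972 * sqrt(658) / 11567643439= -0.01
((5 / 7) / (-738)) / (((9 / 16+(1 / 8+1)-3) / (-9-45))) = -80 / 2009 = -0.04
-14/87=-0.16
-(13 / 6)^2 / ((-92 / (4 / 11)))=169 / 9108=0.02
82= 82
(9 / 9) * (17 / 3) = 17 / 3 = 5.67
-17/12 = -1.42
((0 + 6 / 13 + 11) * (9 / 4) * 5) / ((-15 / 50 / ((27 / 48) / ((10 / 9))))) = -181035 / 832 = -217.59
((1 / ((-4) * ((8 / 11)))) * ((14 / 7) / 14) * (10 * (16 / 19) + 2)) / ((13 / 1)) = -1089 / 27664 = -0.04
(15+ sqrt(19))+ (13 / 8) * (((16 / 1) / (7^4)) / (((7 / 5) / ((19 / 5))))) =sqrt(19)+ 252599 / 16807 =19.39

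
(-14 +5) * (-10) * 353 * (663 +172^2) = 960947190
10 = 10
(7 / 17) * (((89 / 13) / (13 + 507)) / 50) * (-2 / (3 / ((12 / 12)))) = -623 / 8619000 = -0.00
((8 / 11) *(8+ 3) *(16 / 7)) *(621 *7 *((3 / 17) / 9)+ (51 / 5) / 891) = 275462912 / 176715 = 1558.80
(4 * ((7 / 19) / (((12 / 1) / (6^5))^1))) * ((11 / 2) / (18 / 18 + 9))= 49896 / 95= 525.22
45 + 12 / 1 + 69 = 126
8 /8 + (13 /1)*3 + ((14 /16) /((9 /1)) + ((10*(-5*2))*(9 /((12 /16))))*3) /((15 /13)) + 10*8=-2999.92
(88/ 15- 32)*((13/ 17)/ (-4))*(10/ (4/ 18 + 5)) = 7644/ 799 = 9.57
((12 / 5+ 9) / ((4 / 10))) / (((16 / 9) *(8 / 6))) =1539 / 128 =12.02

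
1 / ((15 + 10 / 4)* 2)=1 / 35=0.03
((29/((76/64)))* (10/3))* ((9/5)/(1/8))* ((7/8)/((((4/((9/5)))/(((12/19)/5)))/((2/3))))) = 350784/9025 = 38.87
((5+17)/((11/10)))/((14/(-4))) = -40/7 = -5.71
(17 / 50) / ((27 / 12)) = 34 / 225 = 0.15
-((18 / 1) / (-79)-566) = 44732 / 79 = 566.23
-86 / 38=-43 / 19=-2.26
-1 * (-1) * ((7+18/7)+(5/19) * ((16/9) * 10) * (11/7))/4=20257/4788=4.23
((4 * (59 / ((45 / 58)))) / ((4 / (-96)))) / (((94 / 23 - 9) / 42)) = 35260288 / 565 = 62407.59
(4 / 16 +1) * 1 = 5 / 4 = 1.25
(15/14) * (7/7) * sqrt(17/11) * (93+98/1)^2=547215 * sqrt(187)/154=48591.25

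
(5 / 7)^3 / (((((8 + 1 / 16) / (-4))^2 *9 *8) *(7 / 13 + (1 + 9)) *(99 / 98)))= 1664000 / 14219218629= 0.00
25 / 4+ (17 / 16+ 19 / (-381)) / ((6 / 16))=40921 / 4572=8.95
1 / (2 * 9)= 1 / 18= 0.06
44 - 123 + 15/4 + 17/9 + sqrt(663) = -47.61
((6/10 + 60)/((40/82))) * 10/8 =12423/80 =155.29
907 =907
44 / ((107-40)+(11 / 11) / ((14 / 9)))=616 / 947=0.65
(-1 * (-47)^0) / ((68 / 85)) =-5 / 4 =-1.25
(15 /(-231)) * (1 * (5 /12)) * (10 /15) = -25 /1386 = -0.02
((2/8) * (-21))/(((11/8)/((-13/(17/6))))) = 3276/187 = 17.52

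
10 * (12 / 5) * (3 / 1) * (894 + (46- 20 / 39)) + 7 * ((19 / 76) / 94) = 67643.10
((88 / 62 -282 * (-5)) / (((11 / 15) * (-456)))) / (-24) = 109385 / 621984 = 0.18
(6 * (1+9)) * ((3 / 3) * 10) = 600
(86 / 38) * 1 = 43 / 19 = 2.26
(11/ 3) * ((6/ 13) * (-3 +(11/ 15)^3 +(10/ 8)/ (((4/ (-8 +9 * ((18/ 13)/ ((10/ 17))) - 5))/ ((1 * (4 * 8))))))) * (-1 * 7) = -535408412/ 570375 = -938.70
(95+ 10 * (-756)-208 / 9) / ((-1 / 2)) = 134786 / 9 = 14976.22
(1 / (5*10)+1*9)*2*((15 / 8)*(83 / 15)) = 37433 / 200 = 187.16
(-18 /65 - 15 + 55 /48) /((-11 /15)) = 44089 /2288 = 19.27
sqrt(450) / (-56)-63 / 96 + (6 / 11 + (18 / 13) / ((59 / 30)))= 160167 / 269984-15 * sqrt(2) / 56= 0.21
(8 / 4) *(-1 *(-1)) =2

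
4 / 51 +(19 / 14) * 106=51385 / 357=143.94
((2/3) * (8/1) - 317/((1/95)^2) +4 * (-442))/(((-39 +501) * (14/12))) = -780733/147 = -5311.11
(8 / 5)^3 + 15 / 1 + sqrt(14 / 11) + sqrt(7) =sqrt(154) / 11 + sqrt(7) + 2387 / 125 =22.87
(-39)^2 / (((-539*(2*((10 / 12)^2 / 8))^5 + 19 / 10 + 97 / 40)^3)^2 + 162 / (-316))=0.26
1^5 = 1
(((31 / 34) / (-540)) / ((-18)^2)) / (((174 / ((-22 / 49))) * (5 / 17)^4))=1675333 / 932318100000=0.00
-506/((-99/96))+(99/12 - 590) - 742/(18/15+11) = -111193/732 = -151.90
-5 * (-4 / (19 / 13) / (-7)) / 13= -20 / 133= -0.15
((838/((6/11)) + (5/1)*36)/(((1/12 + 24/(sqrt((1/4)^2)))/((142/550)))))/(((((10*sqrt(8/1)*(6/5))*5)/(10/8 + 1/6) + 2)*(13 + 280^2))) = -11121298/1356345670416275 + 94203936*sqrt(2)/271269134083255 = 0.00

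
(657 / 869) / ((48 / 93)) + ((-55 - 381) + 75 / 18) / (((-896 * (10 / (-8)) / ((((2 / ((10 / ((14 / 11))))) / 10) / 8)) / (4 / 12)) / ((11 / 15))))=10995928421 / 7508160000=1.46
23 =23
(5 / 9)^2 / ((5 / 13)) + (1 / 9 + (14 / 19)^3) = 729830 / 555579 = 1.31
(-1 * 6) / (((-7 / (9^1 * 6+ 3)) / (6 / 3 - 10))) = -2736 / 7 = -390.86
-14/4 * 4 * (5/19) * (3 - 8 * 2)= 47.89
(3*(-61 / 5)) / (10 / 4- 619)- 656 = -1347958 / 2055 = -655.94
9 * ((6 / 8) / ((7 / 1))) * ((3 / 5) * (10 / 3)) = 1.93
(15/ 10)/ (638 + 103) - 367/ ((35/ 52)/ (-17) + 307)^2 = -68043959279/ 36374430600846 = -0.00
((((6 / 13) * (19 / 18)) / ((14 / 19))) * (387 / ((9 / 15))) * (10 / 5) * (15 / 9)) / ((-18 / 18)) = -388075 / 273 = -1421.52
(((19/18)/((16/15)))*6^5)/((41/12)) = 92340/41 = 2252.20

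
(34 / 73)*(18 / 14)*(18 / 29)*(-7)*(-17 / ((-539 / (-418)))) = 3558168 / 103733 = 34.30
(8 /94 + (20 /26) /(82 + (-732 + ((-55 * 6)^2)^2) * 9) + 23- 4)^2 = 387264853734990194917252848004 /1063209660717127503835611889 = 364.24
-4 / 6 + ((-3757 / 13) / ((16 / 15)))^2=56376163 / 768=73406.46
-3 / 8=-0.38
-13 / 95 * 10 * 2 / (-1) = 52 / 19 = 2.74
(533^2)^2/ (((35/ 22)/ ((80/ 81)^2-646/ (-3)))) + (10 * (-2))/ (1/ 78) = 2519856047207836324/ 229635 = 10973310023331.97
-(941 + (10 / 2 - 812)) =-134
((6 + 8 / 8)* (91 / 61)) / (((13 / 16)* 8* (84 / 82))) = 287 / 183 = 1.57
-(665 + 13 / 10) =-6663 / 10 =-666.30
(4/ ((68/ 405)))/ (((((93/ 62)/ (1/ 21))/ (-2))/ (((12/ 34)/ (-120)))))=0.00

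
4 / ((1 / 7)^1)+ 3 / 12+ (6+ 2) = 36.25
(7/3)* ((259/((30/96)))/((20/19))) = 137788/75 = 1837.17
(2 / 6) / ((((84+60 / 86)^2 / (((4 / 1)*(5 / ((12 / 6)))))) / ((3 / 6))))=9245 / 39792492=0.00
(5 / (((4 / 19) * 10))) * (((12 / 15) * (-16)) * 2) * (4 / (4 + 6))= -608 / 25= -24.32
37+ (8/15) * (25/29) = 3259/87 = 37.46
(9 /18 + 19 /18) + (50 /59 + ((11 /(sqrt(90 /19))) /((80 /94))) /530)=517 *sqrt(190) /636000 + 1276 /531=2.41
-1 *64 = -64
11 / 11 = 1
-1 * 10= -10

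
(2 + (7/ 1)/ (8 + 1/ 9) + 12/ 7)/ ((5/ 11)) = 25729/ 2555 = 10.07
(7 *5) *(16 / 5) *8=896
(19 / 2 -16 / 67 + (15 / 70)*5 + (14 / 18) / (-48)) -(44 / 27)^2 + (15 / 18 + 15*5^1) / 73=3474077087 / 399340368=8.70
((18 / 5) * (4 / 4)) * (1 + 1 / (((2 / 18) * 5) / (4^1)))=738 / 25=29.52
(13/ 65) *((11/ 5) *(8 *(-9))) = -792/ 25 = -31.68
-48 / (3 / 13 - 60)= 208 / 259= 0.80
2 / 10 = 1 / 5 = 0.20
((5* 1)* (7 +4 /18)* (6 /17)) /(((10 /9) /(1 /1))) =195 /17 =11.47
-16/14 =-8/7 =-1.14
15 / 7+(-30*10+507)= 1464 / 7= 209.14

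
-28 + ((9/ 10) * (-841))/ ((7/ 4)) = -16118/ 35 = -460.51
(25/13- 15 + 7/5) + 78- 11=3596/65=55.32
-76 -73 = -149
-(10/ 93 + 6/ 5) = -608/ 465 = -1.31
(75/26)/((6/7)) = 175/52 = 3.37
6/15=2/5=0.40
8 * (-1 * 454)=-3632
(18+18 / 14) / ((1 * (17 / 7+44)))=27 / 65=0.42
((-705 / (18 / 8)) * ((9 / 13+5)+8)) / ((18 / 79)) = -6609140 / 351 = -18829.46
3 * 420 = 1260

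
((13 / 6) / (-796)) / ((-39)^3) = 1 / 21792888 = 0.00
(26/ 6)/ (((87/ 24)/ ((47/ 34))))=2444/ 1479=1.65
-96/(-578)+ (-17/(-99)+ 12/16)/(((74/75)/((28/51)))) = 1437523/2117214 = 0.68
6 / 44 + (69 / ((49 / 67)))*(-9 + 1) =-813501 / 1078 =-754.64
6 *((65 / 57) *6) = 780 / 19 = 41.05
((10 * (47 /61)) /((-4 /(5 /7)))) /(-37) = 1175 /31598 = 0.04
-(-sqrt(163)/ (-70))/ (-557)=sqrt(163)/ 38990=0.00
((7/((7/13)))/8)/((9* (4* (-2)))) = -13/576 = -0.02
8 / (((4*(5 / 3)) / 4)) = 4.80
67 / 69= 0.97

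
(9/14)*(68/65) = 306/455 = 0.67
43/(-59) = -43/59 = -0.73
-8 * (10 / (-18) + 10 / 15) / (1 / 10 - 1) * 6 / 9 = 160 / 243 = 0.66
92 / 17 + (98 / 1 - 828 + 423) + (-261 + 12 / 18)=-28658 / 51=-561.92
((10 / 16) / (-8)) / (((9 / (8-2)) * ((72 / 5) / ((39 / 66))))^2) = -21125 / 361304064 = -0.00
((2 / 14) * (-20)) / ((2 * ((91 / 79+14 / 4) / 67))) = -21172 / 1029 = -20.58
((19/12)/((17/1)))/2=19/408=0.05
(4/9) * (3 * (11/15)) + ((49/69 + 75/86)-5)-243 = -21846613/89010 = -245.44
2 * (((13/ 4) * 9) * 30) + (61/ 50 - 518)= 61911/ 50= 1238.22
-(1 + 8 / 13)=-21 / 13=-1.62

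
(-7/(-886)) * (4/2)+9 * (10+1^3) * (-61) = -2675270/443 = -6038.98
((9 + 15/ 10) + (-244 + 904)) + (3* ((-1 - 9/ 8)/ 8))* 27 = 41535/ 64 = 648.98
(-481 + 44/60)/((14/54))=-64836/35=-1852.46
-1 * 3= -3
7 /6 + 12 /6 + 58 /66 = 89 /22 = 4.05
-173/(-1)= 173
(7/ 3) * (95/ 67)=665/ 201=3.31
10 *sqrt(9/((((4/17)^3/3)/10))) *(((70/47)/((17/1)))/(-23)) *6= -32.90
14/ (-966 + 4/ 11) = -77/ 5311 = -0.01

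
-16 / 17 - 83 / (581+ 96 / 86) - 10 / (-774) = -1.07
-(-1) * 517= 517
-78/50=-39/25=-1.56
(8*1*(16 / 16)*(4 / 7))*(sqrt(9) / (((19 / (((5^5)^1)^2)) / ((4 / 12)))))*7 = 312500000 / 19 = 16447368.42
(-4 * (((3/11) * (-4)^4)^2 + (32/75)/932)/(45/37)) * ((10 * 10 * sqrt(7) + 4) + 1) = -6101847817856 * sqrt(7)/3806055-1525461954464/19030275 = -4321814.65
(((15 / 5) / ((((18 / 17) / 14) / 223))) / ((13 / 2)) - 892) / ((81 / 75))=457150 / 1053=434.14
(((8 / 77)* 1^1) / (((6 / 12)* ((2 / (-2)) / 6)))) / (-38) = 48 / 1463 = 0.03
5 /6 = 0.83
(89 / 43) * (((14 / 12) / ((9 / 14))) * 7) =30527 / 1161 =26.29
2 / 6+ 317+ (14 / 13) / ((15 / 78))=322.93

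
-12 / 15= -4 / 5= -0.80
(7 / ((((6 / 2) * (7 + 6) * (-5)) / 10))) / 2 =-7 / 39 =-0.18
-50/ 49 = -1.02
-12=-12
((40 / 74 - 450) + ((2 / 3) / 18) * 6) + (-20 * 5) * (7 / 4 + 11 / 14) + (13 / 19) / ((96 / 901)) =-696.39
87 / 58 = 3 / 2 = 1.50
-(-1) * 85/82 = 85/82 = 1.04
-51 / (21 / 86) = -1462 / 7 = -208.86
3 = 3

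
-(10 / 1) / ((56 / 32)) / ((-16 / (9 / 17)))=0.19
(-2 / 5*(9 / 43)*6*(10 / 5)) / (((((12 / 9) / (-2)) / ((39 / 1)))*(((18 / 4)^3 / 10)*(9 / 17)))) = 14144 / 1161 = 12.18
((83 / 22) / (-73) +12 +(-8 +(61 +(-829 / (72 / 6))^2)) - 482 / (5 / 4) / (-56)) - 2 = 19597535017 / 4047120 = 4842.34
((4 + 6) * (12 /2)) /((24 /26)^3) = 10985 /144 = 76.28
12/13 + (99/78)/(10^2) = 2433/2600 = 0.94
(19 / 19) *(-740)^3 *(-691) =280009784000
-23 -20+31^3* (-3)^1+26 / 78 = -268247 / 3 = -89415.67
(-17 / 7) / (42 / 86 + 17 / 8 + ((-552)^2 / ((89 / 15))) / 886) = -230569096 / 5751068351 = -0.04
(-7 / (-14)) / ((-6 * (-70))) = 1 / 840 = 0.00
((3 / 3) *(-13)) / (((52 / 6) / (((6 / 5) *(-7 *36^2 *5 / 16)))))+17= 5120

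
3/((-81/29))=-29/27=-1.07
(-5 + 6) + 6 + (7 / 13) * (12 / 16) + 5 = 645 / 52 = 12.40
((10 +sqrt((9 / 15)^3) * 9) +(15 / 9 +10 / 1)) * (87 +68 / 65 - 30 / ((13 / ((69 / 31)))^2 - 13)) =587737161 * sqrt(15) / 6282250 +21768043 / 11598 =2239.22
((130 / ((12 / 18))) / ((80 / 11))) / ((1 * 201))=143 / 1072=0.13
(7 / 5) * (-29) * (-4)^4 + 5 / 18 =-935399 / 90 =-10393.32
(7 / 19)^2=49 / 361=0.14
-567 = -567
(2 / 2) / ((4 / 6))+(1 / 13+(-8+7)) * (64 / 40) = 3 / 130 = 0.02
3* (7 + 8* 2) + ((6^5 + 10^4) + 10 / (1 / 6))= 17905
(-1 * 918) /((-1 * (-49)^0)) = 918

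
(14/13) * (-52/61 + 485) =413462/793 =521.39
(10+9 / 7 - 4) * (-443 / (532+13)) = -22593 / 3815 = -5.92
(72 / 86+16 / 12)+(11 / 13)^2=62929 / 21801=2.89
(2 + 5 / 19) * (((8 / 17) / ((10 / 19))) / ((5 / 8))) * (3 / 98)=2064 / 20825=0.10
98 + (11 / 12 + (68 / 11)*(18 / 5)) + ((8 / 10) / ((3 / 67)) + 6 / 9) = 6147 / 44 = 139.70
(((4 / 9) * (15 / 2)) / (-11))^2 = 100 / 1089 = 0.09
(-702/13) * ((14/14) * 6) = -324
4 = 4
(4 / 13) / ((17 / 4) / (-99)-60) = -1584 / 309101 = -0.01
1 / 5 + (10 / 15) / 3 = 19 / 45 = 0.42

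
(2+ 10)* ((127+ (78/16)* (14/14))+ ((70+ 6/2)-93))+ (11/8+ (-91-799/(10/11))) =14959/40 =373.98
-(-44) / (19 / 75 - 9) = -825 / 164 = -5.03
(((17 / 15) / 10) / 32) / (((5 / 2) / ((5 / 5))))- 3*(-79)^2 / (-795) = 14979301 / 636000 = 23.55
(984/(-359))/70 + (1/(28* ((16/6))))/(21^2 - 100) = -5363319/137109280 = -0.04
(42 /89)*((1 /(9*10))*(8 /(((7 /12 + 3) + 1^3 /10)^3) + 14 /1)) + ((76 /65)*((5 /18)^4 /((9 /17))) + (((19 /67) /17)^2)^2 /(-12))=8491666809657692899738 /97162238399005155308985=0.09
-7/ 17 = -0.41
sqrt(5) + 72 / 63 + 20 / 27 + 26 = sqrt(5) + 5270 / 189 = 30.12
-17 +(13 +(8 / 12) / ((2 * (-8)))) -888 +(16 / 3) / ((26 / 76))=-91151 / 104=-876.45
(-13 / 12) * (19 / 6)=-247 / 72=-3.43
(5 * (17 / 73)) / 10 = 17 / 146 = 0.12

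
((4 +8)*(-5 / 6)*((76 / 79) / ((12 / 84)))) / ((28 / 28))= -5320 / 79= -67.34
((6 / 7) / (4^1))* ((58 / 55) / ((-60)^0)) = 87 / 385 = 0.23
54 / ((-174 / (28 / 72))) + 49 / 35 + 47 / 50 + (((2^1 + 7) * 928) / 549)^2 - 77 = 422620664 / 2697725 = 156.66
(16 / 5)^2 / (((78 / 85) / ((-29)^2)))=1830016 / 195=9384.70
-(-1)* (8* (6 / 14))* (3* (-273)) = -2808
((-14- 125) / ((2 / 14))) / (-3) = 973 / 3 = 324.33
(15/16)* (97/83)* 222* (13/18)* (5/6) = 1166425/7968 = 146.39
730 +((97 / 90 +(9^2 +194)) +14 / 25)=452987 / 450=1006.64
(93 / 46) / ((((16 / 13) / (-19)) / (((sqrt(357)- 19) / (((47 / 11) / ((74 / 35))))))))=177634743 / 605360- 9349197 *sqrt(357) / 605360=1.63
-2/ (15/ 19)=-38/ 15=-2.53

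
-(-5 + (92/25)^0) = 4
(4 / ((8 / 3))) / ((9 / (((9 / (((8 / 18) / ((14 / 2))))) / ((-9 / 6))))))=-15.75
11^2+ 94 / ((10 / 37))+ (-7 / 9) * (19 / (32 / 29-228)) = 3966599 / 8460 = 468.87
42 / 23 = 1.83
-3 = -3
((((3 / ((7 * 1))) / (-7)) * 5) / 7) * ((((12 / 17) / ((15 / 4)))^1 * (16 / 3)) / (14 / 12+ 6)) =-1536 / 250733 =-0.01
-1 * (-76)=76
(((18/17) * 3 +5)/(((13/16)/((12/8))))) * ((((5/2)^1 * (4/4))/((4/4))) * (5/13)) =14.51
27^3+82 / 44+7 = 433221 / 22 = 19691.86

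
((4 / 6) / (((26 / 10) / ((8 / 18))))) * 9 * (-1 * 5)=-200 / 39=-5.13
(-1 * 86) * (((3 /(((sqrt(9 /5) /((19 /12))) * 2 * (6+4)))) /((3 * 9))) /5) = -817 * sqrt(5) /16200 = -0.11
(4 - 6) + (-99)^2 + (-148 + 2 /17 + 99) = 165752 /17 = 9750.12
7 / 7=1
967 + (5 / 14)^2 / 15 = 568601 / 588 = 967.01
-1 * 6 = -6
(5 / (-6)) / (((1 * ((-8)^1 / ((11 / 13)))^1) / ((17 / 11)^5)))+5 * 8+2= 390810613 / 9135984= 42.78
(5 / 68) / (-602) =-0.00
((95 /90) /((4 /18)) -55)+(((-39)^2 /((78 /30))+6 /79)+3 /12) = 42271 /79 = 535.08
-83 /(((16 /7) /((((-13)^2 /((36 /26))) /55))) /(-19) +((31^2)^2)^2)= -24252683 /249215614031281801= -0.00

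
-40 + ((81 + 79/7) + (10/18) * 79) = 6059/63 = 96.17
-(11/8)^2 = -121/64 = -1.89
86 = 86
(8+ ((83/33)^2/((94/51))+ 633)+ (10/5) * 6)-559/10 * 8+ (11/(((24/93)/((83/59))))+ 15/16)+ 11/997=21688928271007/80286336240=270.14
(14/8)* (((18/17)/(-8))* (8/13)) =-63/442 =-0.14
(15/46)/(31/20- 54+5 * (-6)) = -150/37927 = -0.00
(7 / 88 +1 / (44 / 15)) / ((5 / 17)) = 629 / 440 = 1.43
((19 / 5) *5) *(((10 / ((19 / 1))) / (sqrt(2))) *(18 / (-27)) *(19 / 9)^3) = -68590 *sqrt(2) / 2187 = -44.35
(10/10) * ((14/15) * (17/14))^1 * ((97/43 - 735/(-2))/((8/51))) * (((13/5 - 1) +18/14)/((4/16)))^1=928181011/30100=30836.58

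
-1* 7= -7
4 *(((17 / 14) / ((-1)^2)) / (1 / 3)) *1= 102 / 7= 14.57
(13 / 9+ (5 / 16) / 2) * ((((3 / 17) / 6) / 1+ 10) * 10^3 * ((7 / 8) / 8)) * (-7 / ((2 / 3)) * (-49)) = 47179950125 / 52224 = 903415.10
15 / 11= 1.36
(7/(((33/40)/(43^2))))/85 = 103544/561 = 184.57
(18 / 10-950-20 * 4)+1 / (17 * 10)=-174793 / 170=-1028.19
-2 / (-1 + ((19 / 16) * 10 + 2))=-16 / 103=-0.16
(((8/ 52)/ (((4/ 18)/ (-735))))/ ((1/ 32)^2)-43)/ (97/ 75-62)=508073925/ 59189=8583.92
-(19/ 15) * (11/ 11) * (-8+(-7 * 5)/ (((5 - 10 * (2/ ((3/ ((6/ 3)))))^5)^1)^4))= 10614751308115807/ 1047505944140625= 10.13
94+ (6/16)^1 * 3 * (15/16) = 12167/128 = 95.05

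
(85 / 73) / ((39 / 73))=85 / 39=2.18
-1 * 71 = -71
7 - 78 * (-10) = 787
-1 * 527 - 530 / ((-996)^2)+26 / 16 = -65147617 / 124002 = -525.38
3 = 3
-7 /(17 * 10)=-7 /170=-0.04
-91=-91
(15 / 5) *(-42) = -126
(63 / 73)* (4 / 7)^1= 36 / 73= 0.49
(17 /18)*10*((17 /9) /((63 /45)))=7225 /567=12.74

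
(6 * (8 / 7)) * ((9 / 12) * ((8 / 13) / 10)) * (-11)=-1584 / 455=-3.48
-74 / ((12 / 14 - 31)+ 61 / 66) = 34188 / 13499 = 2.53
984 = 984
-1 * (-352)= 352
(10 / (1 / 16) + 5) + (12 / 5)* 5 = 177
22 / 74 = 11 / 37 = 0.30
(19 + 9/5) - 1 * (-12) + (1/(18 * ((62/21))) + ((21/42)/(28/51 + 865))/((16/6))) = 10778555741/328423920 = 32.82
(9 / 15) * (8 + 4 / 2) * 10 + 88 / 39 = 62.26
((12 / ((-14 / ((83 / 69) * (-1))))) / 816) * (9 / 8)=249 / 175168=0.00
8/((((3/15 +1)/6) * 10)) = 4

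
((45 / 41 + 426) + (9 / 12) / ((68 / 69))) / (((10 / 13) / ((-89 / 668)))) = -5520601203 / 74495360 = -74.11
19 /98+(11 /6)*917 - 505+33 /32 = 5538451 /4704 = 1177.39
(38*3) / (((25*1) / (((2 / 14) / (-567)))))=-38 / 33075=-0.00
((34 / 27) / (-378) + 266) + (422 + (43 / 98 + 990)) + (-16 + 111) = 126697775 / 71442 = 1773.44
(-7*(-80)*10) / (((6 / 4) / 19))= 212800 / 3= 70933.33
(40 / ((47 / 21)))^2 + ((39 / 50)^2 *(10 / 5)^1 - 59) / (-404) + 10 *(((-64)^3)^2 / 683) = 766596930235610487063 / 761917235000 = 1006141999.45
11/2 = 5.50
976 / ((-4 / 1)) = -244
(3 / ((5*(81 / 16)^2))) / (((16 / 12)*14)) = 32 / 25515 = 0.00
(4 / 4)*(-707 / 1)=-707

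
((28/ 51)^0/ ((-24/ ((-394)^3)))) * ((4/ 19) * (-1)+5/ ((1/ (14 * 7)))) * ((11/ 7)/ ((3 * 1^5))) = 86958472502/ 133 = 653823101.52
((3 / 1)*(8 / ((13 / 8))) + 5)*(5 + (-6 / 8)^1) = 84.02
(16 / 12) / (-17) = -4 / 51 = -0.08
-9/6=-3/2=-1.50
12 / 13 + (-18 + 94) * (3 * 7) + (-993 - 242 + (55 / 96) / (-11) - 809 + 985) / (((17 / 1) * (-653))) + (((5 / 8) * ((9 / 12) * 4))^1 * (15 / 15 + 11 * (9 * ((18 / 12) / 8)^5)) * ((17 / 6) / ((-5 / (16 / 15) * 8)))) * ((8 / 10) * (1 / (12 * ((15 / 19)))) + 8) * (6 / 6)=6520191606533416933 / 4085725003776000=1595.85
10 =10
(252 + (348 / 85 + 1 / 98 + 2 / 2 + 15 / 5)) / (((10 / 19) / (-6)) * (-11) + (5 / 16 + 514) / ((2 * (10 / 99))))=3952004256 / 38696054551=0.10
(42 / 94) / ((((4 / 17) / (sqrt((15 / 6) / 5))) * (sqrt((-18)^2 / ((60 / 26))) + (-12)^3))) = -7140 * sqrt(2) / 12993949 - 119 * sqrt(195) / 311854776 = -0.00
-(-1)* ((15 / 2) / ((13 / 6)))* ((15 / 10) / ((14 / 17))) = 2295 / 364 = 6.30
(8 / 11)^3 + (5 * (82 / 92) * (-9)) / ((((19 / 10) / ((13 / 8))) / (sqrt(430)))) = 512 / 1331 - 119925 * sqrt(430) / 3496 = -710.95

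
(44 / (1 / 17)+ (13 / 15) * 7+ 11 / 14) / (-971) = -158519 / 203910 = -0.78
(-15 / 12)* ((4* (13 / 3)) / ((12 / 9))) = -65 / 4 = -16.25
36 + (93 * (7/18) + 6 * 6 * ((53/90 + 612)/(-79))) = -490561/2370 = -206.99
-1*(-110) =110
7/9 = 0.78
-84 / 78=-14 / 13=-1.08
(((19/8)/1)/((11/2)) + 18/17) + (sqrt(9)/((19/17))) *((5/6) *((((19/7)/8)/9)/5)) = 284159/188496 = 1.51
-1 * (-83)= 83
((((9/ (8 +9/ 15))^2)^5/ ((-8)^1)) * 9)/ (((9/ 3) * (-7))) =0.08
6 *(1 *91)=546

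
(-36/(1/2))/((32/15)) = -135/4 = -33.75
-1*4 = -4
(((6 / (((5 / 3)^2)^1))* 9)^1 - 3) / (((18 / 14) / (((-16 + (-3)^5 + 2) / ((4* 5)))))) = -246463 / 1500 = -164.31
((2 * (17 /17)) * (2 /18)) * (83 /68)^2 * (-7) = -2.32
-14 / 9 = -1.56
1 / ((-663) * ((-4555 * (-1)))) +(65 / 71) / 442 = 888083 / 428835030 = 0.00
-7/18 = -0.39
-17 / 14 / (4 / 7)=-17 / 8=-2.12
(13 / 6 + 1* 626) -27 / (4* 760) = 5728799 / 9120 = 628.16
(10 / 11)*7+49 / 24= 2219 / 264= 8.41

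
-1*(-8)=8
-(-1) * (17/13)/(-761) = -17/9893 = -0.00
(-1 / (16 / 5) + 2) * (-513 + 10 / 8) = -55269 / 64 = -863.58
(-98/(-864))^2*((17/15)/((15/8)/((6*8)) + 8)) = 119/65610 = 0.00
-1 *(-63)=63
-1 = -1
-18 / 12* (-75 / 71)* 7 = 1575 / 142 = 11.09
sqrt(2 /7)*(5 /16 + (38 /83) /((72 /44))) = 7079*sqrt(14) /83664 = 0.32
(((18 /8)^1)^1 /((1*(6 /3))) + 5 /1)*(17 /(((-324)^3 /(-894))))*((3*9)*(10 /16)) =620585 /13436928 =0.05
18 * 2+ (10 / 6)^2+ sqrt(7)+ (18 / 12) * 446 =710.42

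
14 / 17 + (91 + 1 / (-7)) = 10910 / 119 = 91.68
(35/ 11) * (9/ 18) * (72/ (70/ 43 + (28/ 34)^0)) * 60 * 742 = 2412093600/ 1243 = 1940541.91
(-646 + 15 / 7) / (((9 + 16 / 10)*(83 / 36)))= -811260 / 30793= -26.35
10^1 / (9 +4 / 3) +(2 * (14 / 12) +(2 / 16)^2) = 19741 / 5952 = 3.32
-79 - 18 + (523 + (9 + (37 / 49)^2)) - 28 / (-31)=32487152 / 74431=436.47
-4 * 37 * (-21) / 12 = 259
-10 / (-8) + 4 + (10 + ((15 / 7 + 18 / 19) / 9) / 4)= 6119 / 399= 15.34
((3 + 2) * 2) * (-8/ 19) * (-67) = 5360/ 19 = 282.11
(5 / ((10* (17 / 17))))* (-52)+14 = -12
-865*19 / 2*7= -115045 / 2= -57522.50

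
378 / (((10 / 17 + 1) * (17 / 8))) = 112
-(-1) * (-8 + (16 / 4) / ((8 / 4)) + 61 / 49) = -233 / 49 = -4.76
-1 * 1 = -1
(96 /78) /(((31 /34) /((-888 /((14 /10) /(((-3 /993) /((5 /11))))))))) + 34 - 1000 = -896689674 /933751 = -960.31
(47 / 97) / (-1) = -47 / 97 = -0.48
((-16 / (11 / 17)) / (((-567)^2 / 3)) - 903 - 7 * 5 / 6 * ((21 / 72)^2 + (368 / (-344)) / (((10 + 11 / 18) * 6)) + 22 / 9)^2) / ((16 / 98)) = -612182002536082349713 / 106346951346290688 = -5756.46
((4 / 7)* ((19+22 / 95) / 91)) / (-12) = -0.01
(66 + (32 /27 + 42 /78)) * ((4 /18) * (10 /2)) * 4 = 950840 /3159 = 300.99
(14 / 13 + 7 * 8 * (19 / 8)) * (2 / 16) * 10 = 8715 / 52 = 167.60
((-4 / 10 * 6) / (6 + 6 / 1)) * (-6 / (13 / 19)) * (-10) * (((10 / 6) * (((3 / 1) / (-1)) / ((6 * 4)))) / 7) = 95 / 182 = 0.52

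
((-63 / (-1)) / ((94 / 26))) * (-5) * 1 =-4095 / 47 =-87.13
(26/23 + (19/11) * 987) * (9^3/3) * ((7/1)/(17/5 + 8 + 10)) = 3670800525/27071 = 135599.00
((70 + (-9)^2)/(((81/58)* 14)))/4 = 4379/2268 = 1.93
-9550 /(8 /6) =-14325 /2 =-7162.50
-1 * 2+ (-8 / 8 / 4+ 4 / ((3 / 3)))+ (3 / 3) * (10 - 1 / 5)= 231 / 20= 11.55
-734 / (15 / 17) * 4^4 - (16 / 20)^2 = -15971888 / 75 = -212958.51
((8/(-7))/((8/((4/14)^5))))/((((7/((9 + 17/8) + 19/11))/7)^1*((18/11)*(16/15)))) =-1885/941192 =-0.00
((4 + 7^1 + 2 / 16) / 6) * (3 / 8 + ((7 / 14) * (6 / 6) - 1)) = -89 / 384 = -0.23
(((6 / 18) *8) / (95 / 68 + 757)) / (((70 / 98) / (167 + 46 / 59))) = 37695392 / 45640335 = 0.83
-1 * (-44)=44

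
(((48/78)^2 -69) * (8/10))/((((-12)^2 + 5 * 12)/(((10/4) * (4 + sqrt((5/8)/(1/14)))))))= -23194/8619 -11597 * sqrt(35)/34476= -4.68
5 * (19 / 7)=95 / 7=13.57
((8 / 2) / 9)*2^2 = 1.78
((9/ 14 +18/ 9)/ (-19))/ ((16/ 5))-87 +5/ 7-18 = -444025/ 4256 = -104.33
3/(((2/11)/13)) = 429/2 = 214.50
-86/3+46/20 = -791/30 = -26.37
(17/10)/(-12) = -17/120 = -0.14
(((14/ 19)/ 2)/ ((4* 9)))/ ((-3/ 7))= -49/ 2052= -0.02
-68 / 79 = -0.86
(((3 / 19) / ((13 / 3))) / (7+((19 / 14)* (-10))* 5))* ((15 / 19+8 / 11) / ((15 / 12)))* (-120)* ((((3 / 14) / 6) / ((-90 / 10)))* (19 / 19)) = -1268 / 3665233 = -0.00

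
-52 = -52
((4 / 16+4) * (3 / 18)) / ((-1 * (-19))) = 17 / 456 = 0.04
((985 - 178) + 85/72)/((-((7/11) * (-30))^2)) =-7040869/3175200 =-2.22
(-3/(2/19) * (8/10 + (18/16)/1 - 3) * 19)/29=46569/2320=20.07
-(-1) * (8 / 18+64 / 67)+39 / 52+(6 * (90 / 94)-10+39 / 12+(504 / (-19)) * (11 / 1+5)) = -227925616 / 538479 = -423.28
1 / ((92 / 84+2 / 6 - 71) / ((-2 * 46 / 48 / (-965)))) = -161 / 5639460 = -0.00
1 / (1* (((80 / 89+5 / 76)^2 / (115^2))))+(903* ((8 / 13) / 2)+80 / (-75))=320762124412 / 22139325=14488.34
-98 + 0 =-98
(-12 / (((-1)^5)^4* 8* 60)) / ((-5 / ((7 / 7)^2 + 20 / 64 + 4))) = 17 / 640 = 0.03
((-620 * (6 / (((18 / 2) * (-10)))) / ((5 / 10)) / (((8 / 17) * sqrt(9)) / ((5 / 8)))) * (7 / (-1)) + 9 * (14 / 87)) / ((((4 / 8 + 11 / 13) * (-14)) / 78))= 12841127 / 12180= 1054.28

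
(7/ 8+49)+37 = 695/ 8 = 86.88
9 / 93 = 3 / 31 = 0.10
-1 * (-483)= 483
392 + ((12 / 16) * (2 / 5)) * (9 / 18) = 7843 / 20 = 392.15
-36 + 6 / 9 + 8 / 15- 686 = -3604 / 5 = -720.80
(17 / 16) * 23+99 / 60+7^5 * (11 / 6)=7401341 / 240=30838.92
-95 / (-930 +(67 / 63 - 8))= 5985 / 59027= 0.10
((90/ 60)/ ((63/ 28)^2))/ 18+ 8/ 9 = 220/ 243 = 0.91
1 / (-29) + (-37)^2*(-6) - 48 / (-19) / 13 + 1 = -8212.84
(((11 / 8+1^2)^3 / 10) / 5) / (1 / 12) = 20577 / 6400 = 3.22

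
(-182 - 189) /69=-371 /69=-5.38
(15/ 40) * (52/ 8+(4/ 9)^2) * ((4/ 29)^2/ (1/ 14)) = 15190/ 22707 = 0.67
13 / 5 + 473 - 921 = -2227 / 5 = -445.40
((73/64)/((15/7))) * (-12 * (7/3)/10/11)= -3577/26400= -0.14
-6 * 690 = -4140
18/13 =1.38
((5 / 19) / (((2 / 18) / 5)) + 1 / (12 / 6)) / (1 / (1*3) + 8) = 1407 / 950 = 1.48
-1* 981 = -981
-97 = -97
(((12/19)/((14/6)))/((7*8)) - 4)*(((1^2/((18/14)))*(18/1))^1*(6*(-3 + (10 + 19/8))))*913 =-1528156575/532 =-2872474.77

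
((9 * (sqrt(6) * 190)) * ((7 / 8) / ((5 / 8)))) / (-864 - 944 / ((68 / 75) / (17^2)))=-399 * sqrt(6) / 50294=-0.02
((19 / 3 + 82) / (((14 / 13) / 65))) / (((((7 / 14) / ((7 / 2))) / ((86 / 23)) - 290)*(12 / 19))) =-182946725 / 6284052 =-29.11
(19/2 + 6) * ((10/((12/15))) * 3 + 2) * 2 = 2449/2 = 1224.50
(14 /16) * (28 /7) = 7 /2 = 3.50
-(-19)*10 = 190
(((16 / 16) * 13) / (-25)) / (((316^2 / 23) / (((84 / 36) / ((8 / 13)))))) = -27209 / 59913600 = -0.00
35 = 35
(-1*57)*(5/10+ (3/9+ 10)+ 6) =-1919/2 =-959.50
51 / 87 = 17 / 29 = 0.59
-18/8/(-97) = 9/388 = 0.02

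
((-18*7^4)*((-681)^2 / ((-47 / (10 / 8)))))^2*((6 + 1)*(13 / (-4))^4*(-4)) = -501960154796181377394728175 / 565504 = -887633252454768449727.55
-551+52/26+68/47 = -547.55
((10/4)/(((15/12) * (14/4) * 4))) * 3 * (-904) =-2712/7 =-387.43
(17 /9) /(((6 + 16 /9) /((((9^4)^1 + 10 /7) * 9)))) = 7028361 /490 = 14343.59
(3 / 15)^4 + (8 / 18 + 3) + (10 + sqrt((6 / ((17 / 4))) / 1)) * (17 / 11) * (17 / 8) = 17 * sqrt(102) / 44 + 8981021 / 247500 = 40.19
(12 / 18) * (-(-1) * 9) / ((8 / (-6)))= -9 / 2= -4.50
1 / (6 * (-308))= -1 / 1848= -0.00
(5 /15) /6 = 0.06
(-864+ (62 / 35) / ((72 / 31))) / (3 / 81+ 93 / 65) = -42419481 / 72128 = -588.11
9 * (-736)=-6624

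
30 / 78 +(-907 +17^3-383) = 3623.38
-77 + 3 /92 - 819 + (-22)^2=-37901 /92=-411.97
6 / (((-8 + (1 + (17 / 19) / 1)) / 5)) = -285 / 58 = -4.91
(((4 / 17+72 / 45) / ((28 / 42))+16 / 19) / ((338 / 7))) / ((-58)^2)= 20321 / 918153340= 0.00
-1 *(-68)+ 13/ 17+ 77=2478/ 17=145.76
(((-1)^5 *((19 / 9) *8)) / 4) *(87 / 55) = -6.68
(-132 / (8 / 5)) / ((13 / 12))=-990 / 13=-76.15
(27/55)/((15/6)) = 54/275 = 0.20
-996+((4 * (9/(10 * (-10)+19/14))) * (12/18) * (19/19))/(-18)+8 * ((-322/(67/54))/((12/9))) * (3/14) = -369087832/277581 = -1329.66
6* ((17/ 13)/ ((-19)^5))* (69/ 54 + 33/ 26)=-10132/ 1255382193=-0.00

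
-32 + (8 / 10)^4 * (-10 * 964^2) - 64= -475811552 / 125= -3806492.42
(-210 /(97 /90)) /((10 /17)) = -32130 /97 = -331.24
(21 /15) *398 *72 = 200592 /5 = 40118.40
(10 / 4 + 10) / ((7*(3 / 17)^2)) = 7225 / 126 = 57.34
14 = 14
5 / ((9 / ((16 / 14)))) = 0.63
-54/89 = -0.61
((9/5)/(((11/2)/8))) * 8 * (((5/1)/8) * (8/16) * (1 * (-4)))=-288/11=-26.18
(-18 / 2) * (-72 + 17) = 495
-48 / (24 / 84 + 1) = -112 / 3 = -37.33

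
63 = 63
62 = 62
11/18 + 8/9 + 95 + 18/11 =2159/22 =98.14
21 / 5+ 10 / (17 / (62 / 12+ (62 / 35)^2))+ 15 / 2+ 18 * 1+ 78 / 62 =35.84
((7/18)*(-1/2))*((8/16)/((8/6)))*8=-0.58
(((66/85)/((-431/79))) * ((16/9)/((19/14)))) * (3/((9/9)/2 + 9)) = -778624/13225235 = -0.06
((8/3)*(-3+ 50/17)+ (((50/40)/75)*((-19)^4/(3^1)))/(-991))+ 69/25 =28392263/15162300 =1.87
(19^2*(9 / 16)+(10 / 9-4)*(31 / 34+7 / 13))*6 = 486841 / 408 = 1193.24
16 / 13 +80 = 1056 / 13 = 81.23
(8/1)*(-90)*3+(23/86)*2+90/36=-185499/86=-2156.97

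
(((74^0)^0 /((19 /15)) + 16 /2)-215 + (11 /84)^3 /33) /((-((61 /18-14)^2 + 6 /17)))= 118432888789 /64869800912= 1.83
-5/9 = -0.56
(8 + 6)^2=196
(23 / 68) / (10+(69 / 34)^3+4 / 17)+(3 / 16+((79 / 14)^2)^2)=7117594244413 / 7018574388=1014.11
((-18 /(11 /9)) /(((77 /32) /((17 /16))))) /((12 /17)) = -7803 /847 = -9.21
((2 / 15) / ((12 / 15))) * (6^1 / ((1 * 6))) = 1 / 6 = 0.17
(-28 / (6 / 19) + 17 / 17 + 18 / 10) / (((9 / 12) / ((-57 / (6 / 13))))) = 636272 / 45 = 14139.38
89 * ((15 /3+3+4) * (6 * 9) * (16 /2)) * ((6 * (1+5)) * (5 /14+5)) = 622857600 /7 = 88979657.14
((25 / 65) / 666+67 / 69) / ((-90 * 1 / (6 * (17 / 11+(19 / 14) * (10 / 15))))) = -54753991 / 344999655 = -0.16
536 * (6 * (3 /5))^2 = 173664 /25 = 6946.56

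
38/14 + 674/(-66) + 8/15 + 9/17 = -126353/19635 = -6.44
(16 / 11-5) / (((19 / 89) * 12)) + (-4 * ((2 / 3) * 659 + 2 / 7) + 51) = -30000749 / 17556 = -1708.86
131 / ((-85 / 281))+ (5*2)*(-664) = -601211 / 85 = -7073.07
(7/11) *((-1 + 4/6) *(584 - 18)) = -3962/33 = -120.06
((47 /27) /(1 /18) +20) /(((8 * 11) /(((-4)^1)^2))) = 28 /3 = 9.33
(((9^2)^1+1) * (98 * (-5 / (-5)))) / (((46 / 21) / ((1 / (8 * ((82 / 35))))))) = 36015 / 184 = 195.73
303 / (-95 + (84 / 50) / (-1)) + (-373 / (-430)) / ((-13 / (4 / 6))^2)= -2475335543 / 790395255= -3.13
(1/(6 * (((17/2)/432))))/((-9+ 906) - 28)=144/14773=0.01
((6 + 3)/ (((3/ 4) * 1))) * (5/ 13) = 60/ 13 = 4.62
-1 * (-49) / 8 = 49 / 8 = 6.12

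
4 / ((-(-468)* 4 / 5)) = 5 / 468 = 0.01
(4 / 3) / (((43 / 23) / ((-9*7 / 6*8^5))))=-10551296 / 43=-245378.98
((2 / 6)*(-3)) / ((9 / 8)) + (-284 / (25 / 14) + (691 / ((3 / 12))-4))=2600.07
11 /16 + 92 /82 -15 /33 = 9777 /7216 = 1.35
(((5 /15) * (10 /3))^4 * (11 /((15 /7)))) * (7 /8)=134750 /19683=6.85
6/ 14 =3/ 7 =0.43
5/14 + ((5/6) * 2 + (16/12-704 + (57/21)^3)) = -466923/686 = -680.65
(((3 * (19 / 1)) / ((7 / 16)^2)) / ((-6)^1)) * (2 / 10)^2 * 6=-14592 / 1225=-11.91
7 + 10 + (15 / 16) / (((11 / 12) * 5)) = 757 / 44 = 17.20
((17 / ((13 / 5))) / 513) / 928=85 / 6188832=0.00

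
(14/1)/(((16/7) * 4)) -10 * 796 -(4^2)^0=-254703/32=-7959.47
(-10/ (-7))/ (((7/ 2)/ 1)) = 20/ 49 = 0.41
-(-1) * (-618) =-618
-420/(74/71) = -14910/37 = -402.97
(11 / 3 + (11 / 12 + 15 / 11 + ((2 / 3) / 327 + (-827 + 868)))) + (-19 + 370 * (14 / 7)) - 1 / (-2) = 33169333 / 43164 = 768.45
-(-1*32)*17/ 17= 32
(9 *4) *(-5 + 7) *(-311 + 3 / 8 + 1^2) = -22293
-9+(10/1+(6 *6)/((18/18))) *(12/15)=139/5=27.80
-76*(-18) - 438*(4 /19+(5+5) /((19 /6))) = -2040 /19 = -107.37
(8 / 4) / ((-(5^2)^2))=-2 / 625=-0.00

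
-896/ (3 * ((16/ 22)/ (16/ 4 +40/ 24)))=-20944/ 9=-2327.11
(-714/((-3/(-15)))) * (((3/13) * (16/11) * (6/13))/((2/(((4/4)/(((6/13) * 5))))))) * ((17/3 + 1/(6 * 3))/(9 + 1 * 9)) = -49028/1287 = -38.09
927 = 927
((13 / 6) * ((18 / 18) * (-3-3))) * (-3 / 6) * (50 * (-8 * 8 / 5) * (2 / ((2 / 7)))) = -29120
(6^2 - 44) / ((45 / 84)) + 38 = 346 / 15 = 23.07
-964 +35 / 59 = -56841 / 59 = -963.41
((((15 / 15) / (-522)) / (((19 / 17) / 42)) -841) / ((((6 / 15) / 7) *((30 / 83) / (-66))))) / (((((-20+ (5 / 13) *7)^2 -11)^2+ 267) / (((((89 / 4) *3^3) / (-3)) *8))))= -67757833586807364 / 1314547447193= -51544.61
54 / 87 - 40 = -1142 / 29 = -39.38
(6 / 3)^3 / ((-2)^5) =-1 / 4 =-0.25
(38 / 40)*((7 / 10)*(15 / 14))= 0.71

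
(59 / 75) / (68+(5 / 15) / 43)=0.01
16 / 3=5.33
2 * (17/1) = 34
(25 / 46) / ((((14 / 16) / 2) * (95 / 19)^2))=8 / 161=0.05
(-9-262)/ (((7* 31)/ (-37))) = 10027/ 217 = 46.21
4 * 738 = 2952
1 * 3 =3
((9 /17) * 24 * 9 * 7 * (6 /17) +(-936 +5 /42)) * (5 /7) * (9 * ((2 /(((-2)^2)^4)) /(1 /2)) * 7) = -459.40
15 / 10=3 / 2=1.50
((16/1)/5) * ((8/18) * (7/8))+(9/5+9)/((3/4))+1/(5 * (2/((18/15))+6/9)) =991/63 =15.73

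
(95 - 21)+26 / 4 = 161 / 2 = 80.50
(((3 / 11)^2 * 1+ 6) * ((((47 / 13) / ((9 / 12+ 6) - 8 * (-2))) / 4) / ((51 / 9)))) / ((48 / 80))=24675 / 347633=0.07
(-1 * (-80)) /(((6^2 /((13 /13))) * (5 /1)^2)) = 4 /45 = 0.09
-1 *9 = -9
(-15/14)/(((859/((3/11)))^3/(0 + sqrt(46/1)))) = -405 * sqrt(46)/11810970441886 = -0.00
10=10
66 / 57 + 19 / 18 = 757 / 342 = 2.21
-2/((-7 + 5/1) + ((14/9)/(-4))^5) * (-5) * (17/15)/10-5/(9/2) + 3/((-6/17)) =-3476226631/341634870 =-10.18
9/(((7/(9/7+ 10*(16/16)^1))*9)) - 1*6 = -215/49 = -4.39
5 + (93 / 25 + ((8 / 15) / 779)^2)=1190622106 / 136539225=8.72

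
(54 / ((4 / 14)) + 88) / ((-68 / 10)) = -1385 / 34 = -40.74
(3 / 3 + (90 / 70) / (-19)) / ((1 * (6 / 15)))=310 / 133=2.33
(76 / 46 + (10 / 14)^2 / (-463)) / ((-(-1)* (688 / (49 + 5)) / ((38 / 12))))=147321801 / 358999088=0.41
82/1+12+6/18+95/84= 2673/28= 95.46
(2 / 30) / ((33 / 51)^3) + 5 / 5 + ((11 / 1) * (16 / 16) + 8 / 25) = 1254409 / 99825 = 12.57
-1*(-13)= 13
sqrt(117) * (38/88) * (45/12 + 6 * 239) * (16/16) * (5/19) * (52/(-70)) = -224289 * sqrt(13)/616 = -1312.80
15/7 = 2.14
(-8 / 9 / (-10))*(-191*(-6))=1528 / 15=101.87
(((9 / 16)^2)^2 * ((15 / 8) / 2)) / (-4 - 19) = -0.00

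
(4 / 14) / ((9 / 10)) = 20 / 63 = 0.32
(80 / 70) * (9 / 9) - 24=-160 / 7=-22.86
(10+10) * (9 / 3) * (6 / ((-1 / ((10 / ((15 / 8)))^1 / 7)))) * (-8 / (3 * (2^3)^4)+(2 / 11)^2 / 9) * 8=-16850 / 2541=-6.63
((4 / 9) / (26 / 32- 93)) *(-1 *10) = 128 / 2655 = 0.05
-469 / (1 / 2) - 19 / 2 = -947.50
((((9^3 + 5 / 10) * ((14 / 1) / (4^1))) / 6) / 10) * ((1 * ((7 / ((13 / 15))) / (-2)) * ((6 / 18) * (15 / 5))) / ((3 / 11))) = -786401 / 1248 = -630.13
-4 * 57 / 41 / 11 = -228 / 451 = -0.51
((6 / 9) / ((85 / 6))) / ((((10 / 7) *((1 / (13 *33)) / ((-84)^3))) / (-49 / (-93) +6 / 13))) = -21815063424 / 2635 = -8278961.45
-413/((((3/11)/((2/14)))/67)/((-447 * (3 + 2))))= 32394835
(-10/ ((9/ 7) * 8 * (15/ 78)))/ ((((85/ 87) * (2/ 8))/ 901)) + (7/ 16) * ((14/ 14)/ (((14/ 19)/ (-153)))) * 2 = -4519349/ 240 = -18830.62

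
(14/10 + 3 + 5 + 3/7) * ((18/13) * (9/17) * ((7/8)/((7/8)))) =55728/7735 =7.20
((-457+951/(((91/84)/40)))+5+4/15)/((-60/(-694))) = 1172705932/2925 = 400925.10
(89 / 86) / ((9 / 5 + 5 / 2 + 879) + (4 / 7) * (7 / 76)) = 8455 / 7216991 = 0.00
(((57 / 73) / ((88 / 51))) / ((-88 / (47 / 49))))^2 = 18667483641 / 767305955282944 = 0.00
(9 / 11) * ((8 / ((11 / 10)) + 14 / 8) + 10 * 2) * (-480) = -1379160 / 121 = -11398.02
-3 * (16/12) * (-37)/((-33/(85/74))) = -170/33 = -5.15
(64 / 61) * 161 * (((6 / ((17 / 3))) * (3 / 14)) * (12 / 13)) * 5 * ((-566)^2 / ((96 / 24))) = 190983432960 / 13481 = 14166859.50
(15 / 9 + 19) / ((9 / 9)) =62 / 3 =20.67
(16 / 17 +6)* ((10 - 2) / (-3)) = -944 / 51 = -18.51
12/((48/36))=9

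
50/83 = 0.60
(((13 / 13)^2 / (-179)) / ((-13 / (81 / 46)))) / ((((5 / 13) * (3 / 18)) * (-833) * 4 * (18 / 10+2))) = -243 / 260639036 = -0.00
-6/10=-3/5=-0.60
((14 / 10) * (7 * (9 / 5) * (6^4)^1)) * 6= 3429216 / 25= 137168.64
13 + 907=920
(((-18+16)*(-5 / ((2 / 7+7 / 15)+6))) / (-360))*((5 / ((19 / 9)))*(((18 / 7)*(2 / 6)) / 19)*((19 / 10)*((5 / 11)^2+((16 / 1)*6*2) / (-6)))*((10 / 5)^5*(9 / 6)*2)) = 4154760 / 1629991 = 2.55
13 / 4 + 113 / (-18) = -109 / 36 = -3.03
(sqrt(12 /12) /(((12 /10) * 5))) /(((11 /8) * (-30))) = -2 /495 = -0.00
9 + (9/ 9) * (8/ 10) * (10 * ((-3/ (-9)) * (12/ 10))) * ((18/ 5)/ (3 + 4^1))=1863/ 175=10.65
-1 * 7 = -7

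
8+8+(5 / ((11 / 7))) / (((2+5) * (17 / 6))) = 3022 / 187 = 16.16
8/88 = 1/11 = 0.09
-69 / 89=-0.78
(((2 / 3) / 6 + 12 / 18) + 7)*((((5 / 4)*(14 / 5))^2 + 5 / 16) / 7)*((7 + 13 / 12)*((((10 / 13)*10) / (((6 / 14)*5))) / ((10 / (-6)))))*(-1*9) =227465 / 104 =2187.16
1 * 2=2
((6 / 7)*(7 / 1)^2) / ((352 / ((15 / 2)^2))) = 4725 / 704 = 6.71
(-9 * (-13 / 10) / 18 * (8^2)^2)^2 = 177209344 / 25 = 7088373.76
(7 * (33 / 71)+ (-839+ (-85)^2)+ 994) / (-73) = -101.14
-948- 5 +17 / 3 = -2842 / 3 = -947.33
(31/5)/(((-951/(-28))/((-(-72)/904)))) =2604/179105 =0.01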